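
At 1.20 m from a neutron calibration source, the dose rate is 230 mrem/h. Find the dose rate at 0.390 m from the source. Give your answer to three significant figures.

Intensity scales as (d₁/d₂)², so the rate at 0.390 m is
230 × (1.20/0.390)² = 230 × 9.467 = 2177 mrem/h.

2180 mrem/h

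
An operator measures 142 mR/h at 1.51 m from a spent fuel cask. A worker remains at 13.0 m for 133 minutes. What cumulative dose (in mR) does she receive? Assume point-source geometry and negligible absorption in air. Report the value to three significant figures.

4.25 mR

Applying the 1/r² law, rate at 13.0 m:
142 × (1.51/13.0)² = 142 × 0.01349 = 1.916 mR/h.
Dose = rate × time = 1.916 mR/h × 2.217 h = 4.248 mR.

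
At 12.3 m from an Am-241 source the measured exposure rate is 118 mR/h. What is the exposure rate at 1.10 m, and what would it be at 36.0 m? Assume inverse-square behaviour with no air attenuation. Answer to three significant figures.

By the inverse-square law,
At 1.10 m: 118 × (12.3/1.10)² = 118 × 125.0 = 14750 mR/h
At 36.0 m: 14750 × (1.10/36.0)² = 14750 × 0.0009336 = 13.77 mR/h.

14800 mR/h; 13.8 mR/h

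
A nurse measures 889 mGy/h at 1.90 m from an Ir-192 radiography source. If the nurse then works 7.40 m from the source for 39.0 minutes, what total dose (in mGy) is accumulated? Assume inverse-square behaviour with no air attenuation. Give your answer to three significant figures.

Since intensity falls as 1/r², rate at 7.40 m:
889 × (1.90/7.40)² = 889 × 0.06592 = 58.60 mGy/h.
Dose = rate × time = 58.60 mGy/h × 0.6500 h = 38.09 mGy.

38.1 mGy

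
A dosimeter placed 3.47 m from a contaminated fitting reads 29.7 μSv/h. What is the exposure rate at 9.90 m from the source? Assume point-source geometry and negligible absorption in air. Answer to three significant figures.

3.65 μSv/h

By the inverse-square law, scaling from 3.47 m to 9.90 m:
(3.47/9.90)² = 0.1229, so 29.7 × 0.1229 = 3.650 μSv/h.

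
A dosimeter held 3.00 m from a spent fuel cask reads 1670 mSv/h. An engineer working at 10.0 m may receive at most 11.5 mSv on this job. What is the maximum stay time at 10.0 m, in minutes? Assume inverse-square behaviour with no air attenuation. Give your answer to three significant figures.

4.59 min

Intensity scales as (d₁/d₂)², so rate at 10.0 m:
1670 × (3.00/10.0)² = 1670 × 0.09000 = 150.3 mSv/h.
Stay time = 11.5 mSv ÷ 150.3 mSv/h = 0.07651 h = 4.591 min.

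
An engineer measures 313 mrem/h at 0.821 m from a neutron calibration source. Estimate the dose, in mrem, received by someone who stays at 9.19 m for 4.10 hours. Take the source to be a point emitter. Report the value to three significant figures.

Intensity scales as (d₁/d₂)², so rate at 9.19 m:
(0.821/9.19)² = 0.007981, so 313 × 0.007981 = 2.498 mrem/h.
Dose = rate × time = 2.498 mrem/h × 4.100 h = 10.24 mrem.

10.2 mrem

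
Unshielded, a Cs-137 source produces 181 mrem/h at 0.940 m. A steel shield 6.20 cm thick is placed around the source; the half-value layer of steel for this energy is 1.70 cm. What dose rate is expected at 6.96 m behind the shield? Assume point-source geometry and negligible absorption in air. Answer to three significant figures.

Distance alone: (0.940/6.96)² = 0.01824, so 181 × 0.01824 = 3.301 mrem/h.
Shield: 6.20/1.70 = 3.647 half-value layers → attenuation 2^(−3.647) = 0.07983.
Combined: 3.301 × 0.07983 = 0.2635 mrem/h.

0.264 mrem/h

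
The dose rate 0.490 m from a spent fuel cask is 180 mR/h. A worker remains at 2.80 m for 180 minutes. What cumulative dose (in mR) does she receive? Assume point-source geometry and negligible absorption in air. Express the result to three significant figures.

Applying the 1/r² law, rate at 2.80 m:
(0.490/2.80)² = 0.03063, so 180 × 0.03063 = 5.513 mR/h.
Dose = rate × time = 5.513 mR/h × 3.000 h = 16.54 mR.

16.5 mR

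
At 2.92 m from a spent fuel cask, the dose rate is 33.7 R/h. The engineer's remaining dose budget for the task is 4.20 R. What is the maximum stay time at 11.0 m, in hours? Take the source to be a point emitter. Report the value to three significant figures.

1.77 h

Intensity scales as (d₁/d₂)², so rate at 11.0 m:
(2.92/11.0)² = 0.07047, so 33.7 × 0.07047 = 2.375 R/h.
Stay time = 4.20 R ÷ 2.375 R/h = 1.768 h.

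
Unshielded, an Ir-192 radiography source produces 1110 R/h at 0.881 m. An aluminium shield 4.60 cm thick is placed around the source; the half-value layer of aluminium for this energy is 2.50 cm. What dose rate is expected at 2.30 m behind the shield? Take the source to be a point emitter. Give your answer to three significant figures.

Distance alone: (0.881/2.30)² = 0.1467, so 1110 × 0.1467 = 162.8 R/h.
Shield: 4.60/2.50 = 1.840 half-value layers → attenuation 2^(−1.840) = 0.2793.
Combined: 162.8 × 0.2793 = 45.47 R/h.

45.5 R/h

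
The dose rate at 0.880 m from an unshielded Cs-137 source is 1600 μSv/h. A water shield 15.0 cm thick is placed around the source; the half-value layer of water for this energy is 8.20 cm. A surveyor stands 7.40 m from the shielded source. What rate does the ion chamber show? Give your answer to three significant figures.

6.37 μSv/h

Distance alone: 1600 × (0.880/7.40)² = 1600 × 0.01414 = 22.62 μSv/h.
Shield: 15.0/8.20 = 1.829 half-value layers → attenuation 2^(−1.829) = 0.2815.
Combined: 22.62 × 0.2815 = 6.368 μSv/h.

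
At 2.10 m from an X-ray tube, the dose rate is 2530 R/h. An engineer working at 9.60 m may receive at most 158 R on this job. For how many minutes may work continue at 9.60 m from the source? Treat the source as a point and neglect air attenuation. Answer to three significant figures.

Intensity scales as (d₁/d₂)², so rate at 9.60 m:
2530 × (2.10/9.60)² = 2530 × 0.04785 = 121.1 R/h.
Stay time = 158 R ÷ 121.1 R/h = 1.305 h = 78.30 min.

78.3 min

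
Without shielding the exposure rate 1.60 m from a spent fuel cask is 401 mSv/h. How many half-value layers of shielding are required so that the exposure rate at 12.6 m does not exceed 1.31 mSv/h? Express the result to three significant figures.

At 12.6 m, distance alone gives (1.60/12.6)² = 0.01612, so 401 × 0.01612 = 6.464 mSv/h.
Further attenuation needed: 6.464/1.31 = 4.934.
n = log₂(4.934) = 2.303 half-value layers.

2.30 half-value layers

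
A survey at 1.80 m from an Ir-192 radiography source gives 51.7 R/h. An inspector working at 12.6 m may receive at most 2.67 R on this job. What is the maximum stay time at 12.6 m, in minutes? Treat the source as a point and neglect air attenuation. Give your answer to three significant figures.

152 min

Since intensity falls as 1/r², rate at 12.6 m:
51.7 × (1.80/12.6)² = 51.7 × 0.02041 = 1.055 R/h.
Stay time = 2.67 R ÷ 1.055 R/h = 2.531 h = 151.9 min.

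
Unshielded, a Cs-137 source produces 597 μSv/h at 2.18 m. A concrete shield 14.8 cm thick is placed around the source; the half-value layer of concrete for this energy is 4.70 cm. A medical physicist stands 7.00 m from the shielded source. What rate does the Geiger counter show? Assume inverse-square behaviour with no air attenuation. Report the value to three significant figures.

6.53 μSv/h

Distance alone: (2.18/7.00)² = 0.09699, so 597 × 0.09699 = 57.90 μSv/h.
Shield: 14.8/4.70 = 3.149 half-value layers → attenuation 2^(−3.149) = 0.1127.
Combined: 57.90 × 0.1127 = 6.525 μSv/h.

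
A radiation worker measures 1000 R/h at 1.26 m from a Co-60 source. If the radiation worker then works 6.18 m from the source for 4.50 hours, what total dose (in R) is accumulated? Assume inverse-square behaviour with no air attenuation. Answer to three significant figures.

187 R

By the inverse-square law, rate at 6.18 m:
1000 × (1.26/6.18)² = 1000 × 0.04157 = 41.57 R/h.
Dose = rate × time = 41.57 R/h × 4.500 h = 187.1 R.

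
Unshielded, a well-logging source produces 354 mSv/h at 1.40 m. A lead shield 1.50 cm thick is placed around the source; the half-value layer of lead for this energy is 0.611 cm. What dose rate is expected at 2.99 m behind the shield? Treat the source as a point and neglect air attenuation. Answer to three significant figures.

14.2 mSv/h

Distance alone: 354 × (1.40/2.99)² = 354 × 0.2192 = 77.60 mSv/h.
Shield: 1.50/0.611 = 2.455 half-value layers → attenuation 2^(−2.455) = 0.1824.
Combined: 77.60 × 0.1824 = 14.15 mSv/h.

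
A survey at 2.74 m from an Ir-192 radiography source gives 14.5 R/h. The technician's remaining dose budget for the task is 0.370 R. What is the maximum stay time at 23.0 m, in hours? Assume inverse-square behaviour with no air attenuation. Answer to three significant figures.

Since intensity falls as 1/r², rate at 23.0 m:
(2.74/23.0)² = 0.01419, so 14.5 × 0.01419 = 0.2058 R/h.
Stay time = 0.370 R ÷ 0.2058 R/h = 1.798 h.

1.80 h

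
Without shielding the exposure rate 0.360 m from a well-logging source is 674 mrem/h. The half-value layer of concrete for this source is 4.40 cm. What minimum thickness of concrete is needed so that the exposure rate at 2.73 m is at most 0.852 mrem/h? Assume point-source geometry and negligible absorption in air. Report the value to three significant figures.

At 2.73 m, distance alone gives (0.360/2.73)² = 0.01739, so 674 × 0.01739 = 11.72 mrem/h.
Further attenuation needed: 11.72/0.852 = 13.76.
n = log₂(13.76) = 3.782 half-value layers.
Thickness = 3.782 × 4.40 cm = 16.64 cm.

16.6 cm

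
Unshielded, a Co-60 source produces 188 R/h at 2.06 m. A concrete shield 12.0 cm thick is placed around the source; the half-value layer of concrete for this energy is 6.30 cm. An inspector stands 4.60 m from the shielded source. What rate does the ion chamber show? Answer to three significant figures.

Distance alone: 188 × (2.06/4.60)² = 188 × 0.2005 = 37.69 R/h.
Shield: 12.0/6.30 = 1.905 half-value layers → attenuation 2^(−1.905) = 0.2670.
Combined: 37.69 × 0.2670 = 10.06 R/h.

10.1 R/h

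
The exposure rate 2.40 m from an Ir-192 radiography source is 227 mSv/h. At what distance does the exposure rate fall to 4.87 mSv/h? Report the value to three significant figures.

By the inverse-square law, d₂ = d₁·√(I₁/I₂).
I₁/I₂ = 227/4.87 = 46.61, so d₂ = 2.40 × √46.61 = 16.39 m.

16.4 m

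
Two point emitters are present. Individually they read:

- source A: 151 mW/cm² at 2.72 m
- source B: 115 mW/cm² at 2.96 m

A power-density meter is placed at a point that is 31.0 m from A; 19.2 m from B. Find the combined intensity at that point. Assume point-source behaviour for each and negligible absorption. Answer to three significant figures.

3.90 mW/cm²

Each source contributes Iᵢ·(dᵢ/rᵢ)²; contributions add.
A: 151 × (2.72/31.0)² = 1.162 mW/cm²
B: 115 × (2.96/19.2)² = 2.733 mW/cm²
Total = 1.162 + 2.733 = 3.895 mW/cm².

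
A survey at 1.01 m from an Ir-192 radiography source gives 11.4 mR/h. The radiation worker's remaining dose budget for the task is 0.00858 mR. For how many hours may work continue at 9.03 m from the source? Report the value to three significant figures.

0.0602 h

Intensity scales as (d₁/d₂)², so rate at 9.03 m:
(1.01/9.03)² = 0.01251, so 11.4 × 0.01251 = 0.1426 mR/h.
Stay time = 0.00858 mR ÷ 0.1426 mR/h = 0.06017 h.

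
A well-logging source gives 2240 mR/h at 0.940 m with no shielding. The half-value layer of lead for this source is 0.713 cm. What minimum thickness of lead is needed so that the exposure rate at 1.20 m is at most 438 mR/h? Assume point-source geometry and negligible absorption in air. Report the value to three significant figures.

At 1.20 m, distance alone gives (0.940/1.20)² = 0.6136, so 2240 × 0.6136 = 1374 mR/h.
Further attenuation needed: 1374/438 = 3.137.
n = log₂(3.137) = 1.649 half-value layers.
Thickness = 1.649 × 0.713 cm = 1.176 cm.

1.18 cm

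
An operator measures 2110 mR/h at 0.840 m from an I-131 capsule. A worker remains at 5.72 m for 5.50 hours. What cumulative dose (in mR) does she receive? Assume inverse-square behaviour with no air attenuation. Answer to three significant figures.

250 mR

Intensity scales as (d₁/d₂)², so rate at 5.72 m:
2110 × (0.840/5.72)² = 2110 × 0.02157 = 45.51 mR/h.
Dose = rate × time = 45.51 mR/h × 5.500 h = 250.3 mR.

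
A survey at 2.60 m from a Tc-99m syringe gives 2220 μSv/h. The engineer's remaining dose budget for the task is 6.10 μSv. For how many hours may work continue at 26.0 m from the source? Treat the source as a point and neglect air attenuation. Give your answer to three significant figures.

By the inverse-square law, rate at 26.0 m:
(2.60/26.0)² = 0.01000, so 2220 × 0.01000 = 22.20 μSv/h.
Stay time = 6.10 μSv ÷ 22.20 μSv/h = 0.2748 h.

0.275 h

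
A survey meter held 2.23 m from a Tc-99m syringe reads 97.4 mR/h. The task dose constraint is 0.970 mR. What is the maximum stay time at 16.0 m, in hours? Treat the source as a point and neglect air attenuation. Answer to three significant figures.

Intensity scales as (d₁/d₂)², so rate at 16.0 m:
97.4 × (2.23/16.0)² = 97.4 × 0.01943 = 1.892 mR/h.
Stay time = 0.970 mR ÷ 1.892 mR/h = 0.5127 h.

0.513 h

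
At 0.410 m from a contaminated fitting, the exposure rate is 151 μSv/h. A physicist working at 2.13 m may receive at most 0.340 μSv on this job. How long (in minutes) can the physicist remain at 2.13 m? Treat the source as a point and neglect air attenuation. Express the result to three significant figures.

3.65 min

By the inverse-square law, rate at 2.13 m:
(0.410/2.13)² = 0.03705, so 151 × 0.03705 = 5.595 μSv/h.
Stay time = 0.340 μSv ÷ 5.595 μSv/h = 0.06077 h = 3.646 min.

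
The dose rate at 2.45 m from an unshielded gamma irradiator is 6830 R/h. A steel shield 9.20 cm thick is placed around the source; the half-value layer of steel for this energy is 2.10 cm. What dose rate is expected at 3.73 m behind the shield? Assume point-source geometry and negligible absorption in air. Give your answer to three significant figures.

141 R/h

Distance alone: 6830 × (2.45/3.73)² = 6830 × 0.4314 = 2946 R/h.
Shield: 9.20/2.10 = 4.381 half-value layers → attenuation 2^(−4.381) = 0.04799.
Combined: 2946 × 0.04799 = 141.4 R/h.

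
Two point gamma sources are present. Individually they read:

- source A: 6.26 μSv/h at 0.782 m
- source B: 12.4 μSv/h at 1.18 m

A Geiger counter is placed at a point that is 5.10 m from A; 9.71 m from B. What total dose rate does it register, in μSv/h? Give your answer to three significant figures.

Each source contributes Iᵢ·(dᵢ/rᵢ)²; contributions add.
A: 6.26 × (0.782/5.10)² = 0.1472 μSv/h
B: 12.4 × (1.18/9.71)² = 0.1831 μSv/h
Total = 0.1472 + 0.1831 = 0.3303 μSv/h.

0.330 μSv/h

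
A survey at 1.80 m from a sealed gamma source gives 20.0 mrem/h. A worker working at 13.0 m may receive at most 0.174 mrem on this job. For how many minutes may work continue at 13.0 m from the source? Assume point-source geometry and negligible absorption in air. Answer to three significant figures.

27.2 min

By the inverse-square law, rate at 13.0 m:
20.0 × (1.80/13.0)² = 20.0 × 0.01917 = 0.3834 mrem/h.
Stay time = 0.174 mrem ÷ 0.3834 mrem/h = 0.4538 h = 27.23 min.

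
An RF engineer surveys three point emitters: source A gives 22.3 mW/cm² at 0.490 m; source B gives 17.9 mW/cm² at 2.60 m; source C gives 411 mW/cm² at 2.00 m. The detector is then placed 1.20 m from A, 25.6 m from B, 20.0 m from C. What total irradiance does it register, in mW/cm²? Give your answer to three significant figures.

Each source contributes Iᵢ·(dᵢ/rᵢ)²; contributions add.
A: 22.3 × (0.490/1.20)² = 3.718 mW/cm²
B: 17.9 × (2.60/25.6)² = 0.1846 mW/cm²
C: 411 × (2.00/20.0)² = 4.110 mW/cm²
Total = 3.718 + 0.1846 + 4.110 = 8.013 mW/cm².

8.01 mW/cm²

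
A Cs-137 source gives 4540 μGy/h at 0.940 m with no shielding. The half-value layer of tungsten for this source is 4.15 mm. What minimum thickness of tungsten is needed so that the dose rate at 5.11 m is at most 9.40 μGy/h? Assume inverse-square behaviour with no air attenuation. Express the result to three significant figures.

16.7 mm

At 5.11 m, distance alone gives (0.940/5.11)² = 0.03384, so 4540 × 0.03384 = 153.6 μGy/h.
Further attenuation needed: 153.6/9.40 = 16.34.
n = log₂(16.34) = 4.030 half-value layers.
Thickness = 4.030 × 4.15 mm = 16.72 mm.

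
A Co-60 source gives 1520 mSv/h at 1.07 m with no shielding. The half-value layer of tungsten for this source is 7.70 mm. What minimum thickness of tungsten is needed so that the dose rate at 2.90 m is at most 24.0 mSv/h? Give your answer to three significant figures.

At 2.90 m, distance alone gives 1520 × (1.07/2.90)² = 1520 × 0.1361 = 206.9 mSv/h.
Further attenuation needed: 206.9/24.0 = 8.621.
n = log₂(8.621) = 3.108 half-value layers.
Thickness = 3.108 × 7.70 mm = 23.93 mm.

23.9 mm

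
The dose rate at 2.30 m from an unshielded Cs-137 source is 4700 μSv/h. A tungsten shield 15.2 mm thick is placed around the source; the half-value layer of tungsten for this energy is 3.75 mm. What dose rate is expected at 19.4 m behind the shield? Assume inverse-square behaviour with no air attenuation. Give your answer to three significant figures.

3.98 μSv/h

Distance alone: 4700 × (2.30/19.4)² = 4700 × 0.01406 = 66.08 μSv/h.
Shield: 15.2/3.75 = 4.053 half-value layers → attenuation 2^(−4.053) = 0.06025.
Combined: 66.08 × 0.06025 = 3.981 μSv/h.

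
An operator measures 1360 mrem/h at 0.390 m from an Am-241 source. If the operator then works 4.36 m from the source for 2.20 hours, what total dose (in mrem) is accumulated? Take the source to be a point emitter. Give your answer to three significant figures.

23.9 mrem

By the inverse-square law, rate at 4.36 m:
(0.390/4.36)² = 0.008001, so 1360 × 0.008001 = 10.88 mrem/h.
Dose = rate × time = 10.88 mrem/h × 2.200 h = 23.94 mrem.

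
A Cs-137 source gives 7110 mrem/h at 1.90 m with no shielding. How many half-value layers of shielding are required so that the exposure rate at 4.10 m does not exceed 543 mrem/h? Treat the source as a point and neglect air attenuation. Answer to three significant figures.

1.49 half-value layers

At 4.10 m, distance alone gives 7110 × (1.90/4.10)² = 7110 × 0.2148 = 1527 mrem/h.
Further attenuation needed: 1527/543 = 2.812.
n = log₂(2.812) = 1.492 half-value layers.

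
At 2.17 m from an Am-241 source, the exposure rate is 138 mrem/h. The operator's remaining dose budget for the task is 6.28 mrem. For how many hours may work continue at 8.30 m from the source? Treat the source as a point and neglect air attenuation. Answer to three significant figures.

Applying the 1/r² law, rate at 8.30 m:
138 × (2.17/8.30)² = 138 × 0.06835 = 9.432 mrem/h.
Stay time = 6.28 mrem ÷ 9.432 mrem/h = 0.6658 h.

0.666 h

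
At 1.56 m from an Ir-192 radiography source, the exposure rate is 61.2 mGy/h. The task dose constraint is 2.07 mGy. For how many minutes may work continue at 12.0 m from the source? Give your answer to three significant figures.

120 min

Using I₁d₁² = I₂d₂², rate at 12.0 m:
61.2 × (1.56/12.0)² = 61.2 × 0.01690 = 1.034 mGy/h.
Stay time = 2.07 mGy ÷ 1.034 mGy/h = 2.002 h = 120.1 min.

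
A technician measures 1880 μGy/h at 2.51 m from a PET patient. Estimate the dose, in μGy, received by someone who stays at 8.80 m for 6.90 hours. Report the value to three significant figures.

Intensity scales as (d₁/d₂)², so rate at 8.80 m:
1880 × (2.51/8.80)² = 1880 × 0.08135 = 152.9 μGy/h.
Dose = rate × time = 152.9 μGy/h × 6.900 h = 1055 μGy.

1060 μGy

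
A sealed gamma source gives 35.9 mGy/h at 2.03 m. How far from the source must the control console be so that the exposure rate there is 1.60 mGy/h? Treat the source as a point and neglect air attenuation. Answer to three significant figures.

9.62 m

By the inverse-square law, d₂ = d₁·√(I₁/I₂).
I₁/I₂ = 35.9/1.60 = 22.44, so d₂ = 2.03 × √22.44 = 9.616 m.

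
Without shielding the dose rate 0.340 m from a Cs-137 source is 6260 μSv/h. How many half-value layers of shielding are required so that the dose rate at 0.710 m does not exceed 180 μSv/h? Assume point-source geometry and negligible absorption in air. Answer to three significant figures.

At 0.710 m, distance alone gives 6260 × (0.340/0.710)² = 6260 × 0.2293 = 1435 μSv/h.
Further attenuation needed: 1435/180 = 7.972.
n = log₂(7.972) = 2.995 half-value layers.

3.00 half-value layers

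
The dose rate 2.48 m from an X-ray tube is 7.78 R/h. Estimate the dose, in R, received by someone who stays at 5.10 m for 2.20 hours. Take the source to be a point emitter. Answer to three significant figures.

By the inverse-square law, rate at 5.10 m:
7.78 × (2.48/5.10)² = 7.78 × 0.2365 = 1.840 R/h.
Dose = rate × time = 1.840 R/h × 2.200 h = 4.048 R.

4.05 R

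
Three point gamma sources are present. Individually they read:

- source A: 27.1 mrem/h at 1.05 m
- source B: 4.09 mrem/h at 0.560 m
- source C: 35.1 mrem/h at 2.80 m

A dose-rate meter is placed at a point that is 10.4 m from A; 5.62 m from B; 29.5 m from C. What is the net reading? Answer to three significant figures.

0.633 mrem/h

Each source contributes Iᵢ·(dᵢ/rᵢ)²; contributions add.
A: 27.1 × (1.05/10.4)² = 0.2762 mrem/h
B: 4.09 × (0.560/5.62)² = 0.04061 mrem/h
C: 35.1 × (2.80/29.5)² = 0.3162 mrem/h
Total = 0.2762 + 0.04061 + 0.3162 = 0.6330 mrem/h.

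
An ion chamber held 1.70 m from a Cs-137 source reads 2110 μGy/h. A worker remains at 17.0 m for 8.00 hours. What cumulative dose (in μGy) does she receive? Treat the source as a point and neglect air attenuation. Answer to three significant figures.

169 μGy

Applying the 1/r² law, rate at 17.0 m:
(1.70/17.0)² = 0.01000, so 2110 × 0.01000 = 21.10 μGy/h.
Dose = rate × time = 21.10 μGy/h × 8.000 h = 168.8 μGy.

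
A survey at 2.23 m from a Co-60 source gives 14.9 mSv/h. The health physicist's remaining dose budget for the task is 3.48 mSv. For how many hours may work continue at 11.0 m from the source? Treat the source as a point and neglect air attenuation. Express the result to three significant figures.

5.68 h

Using I₁d₁² = I₂d₂², rate at 11.0 m:
(2.23/11.0)² = 0.04110, so 14.9 × 0.04110 = 0.6124 mSv/h.
Stay time = 3.48 mSv ÷ 0.6124 mSv/h = 5.683 h.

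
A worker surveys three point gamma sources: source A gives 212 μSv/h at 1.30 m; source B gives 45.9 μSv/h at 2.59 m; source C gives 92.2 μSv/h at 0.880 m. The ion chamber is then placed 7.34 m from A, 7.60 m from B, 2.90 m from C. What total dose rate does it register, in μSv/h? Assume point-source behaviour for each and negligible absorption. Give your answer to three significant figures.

By superposition, sum each source's inverse-square contribution:
A: 212 × (1.30/7.34)² = 6.650 μSv/h
B: 45.9 × (2.59/7.60)² = 5.331 μSv/h
C: 92.2 × (0.880/2.90)² = 8.490 μSv/h
Total = 6.650 + 5.331 + 8.490 = 20.47 μSv/h.

20.5 μSv/h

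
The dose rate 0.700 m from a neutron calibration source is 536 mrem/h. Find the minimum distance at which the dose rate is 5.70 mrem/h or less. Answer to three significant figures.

Since intensity falls as 1/r², d₂ = d₁·√(I₁/I₂).
I₁/I₂ = 536/5.70 = 94.04, so d₂ = 0.700 × √94.04 = 6.788 m.

6.79 m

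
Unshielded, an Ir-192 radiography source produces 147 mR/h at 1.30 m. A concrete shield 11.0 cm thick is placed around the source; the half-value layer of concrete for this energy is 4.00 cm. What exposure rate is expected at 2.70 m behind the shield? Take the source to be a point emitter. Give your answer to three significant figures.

5.07 mR/h

Distance alone: (1.30/2.70)² = 0.2318, so 147 × 0.2318 = 34.07 mR/h.
Shield: 11.0/4.00 = 2.750 half-value layers → attenuation 2^(−2.750) = 0.1487.
Combined: 34.07 × 0.1487 = 5.066 mR/h.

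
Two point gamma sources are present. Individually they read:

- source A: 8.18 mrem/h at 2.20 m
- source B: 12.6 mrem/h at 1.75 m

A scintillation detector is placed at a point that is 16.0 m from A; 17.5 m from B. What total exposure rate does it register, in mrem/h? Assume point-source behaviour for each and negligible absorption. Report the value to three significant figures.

Each source contributes Iᵢ·(dᵢ/rᵢ)²; contributions add.
A: 8.18 × (2.20/16.0)² = 0.1547 mrem/h
B: 12.6 × (1.75/17.5)² = 0.1260 mrem/h
Total = 0.1547 + 0.1260 = 0.2807 mrem/h.

0.281 mrem/h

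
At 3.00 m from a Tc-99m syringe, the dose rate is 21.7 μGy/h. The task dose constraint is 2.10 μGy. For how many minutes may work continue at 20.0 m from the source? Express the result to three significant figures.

Using I₁d₁² = I₂d₂², rate at 20.0 m:
21.7 × (3.00/20.0)² = 21.7 × 0.02250 = 0.4882 μGy/h.
Stay time = 2.10 μGy ÷ 0.4882 μGy/h = 4.302 h = 258.1 min.

258 min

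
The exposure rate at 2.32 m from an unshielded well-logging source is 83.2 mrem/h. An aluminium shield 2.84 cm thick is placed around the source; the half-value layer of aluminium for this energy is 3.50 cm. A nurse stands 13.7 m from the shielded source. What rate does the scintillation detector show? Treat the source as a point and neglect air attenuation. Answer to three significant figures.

Distance alone: (2.32/13.7)² = 0.02868, so 83.2 × 0.02868 = 2.386 mrem/h.
Shield: 2.84/3.50 = 0.8114 half-value layers → attenuation 2^(−0.8114) = 0.5698.
Combined: 2.386 × 0.5698 = 1.360 mrem/h.

1.36 mrem/h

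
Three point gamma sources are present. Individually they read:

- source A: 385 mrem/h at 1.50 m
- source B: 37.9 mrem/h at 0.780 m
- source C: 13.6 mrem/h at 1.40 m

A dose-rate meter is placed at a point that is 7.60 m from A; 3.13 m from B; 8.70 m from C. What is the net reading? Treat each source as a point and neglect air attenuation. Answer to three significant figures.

17.7 mrem/h

By superposition, sum each source's inverse-square contribution:
A: 385 × (1.50/7.60)² = 15.00 mrem/h
B: 37.9 × (0.780/3.13)² = 2.354 mrem/h
C: 13.6 × (1.40/8.70)² = 0.3522 mrem/h
Total = 15.00 + 2.354 + 0.3522 = 17.71 mrem/h.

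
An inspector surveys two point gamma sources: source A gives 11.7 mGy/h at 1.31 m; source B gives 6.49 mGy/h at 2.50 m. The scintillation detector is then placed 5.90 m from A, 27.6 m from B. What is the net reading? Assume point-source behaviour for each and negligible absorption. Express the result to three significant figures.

Each source contributes Iᵢ·(dᵢ/rᵢ)²; contributions add.
A: 11.7 × (1.31/5.90)² = 0.5768 mGy/h
B: 6.49 × (2.50/27.6)² = 0.05325 mGy/h
Total = 0.5768 + 0.05325 = 0.6300 mGy/h.

0.630 mGy/h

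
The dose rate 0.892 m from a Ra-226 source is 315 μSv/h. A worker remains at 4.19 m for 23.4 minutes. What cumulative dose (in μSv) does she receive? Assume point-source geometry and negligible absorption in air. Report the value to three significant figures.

5.57 μSv

By the inverse-square law, rate at 4.19 m:
315 × (0.892/4.19)² = 315 × 0.04532 = 14.28 μSv/h.
Dose = rate × time = 14.28 μSv/h × 0.3900 h = 5.569 μSv.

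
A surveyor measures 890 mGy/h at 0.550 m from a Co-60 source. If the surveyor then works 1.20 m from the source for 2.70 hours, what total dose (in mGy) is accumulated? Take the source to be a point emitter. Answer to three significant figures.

505 mGy

Applying the 1/r² law, rate at 1.20 m:
(0.550/1.20)² = 0.2101, so 890 × 0.2101 = 187.0 mGy/h.
Dose = rate × time = 187.0 mGy/h × 2.700 h = 504.9 mGy.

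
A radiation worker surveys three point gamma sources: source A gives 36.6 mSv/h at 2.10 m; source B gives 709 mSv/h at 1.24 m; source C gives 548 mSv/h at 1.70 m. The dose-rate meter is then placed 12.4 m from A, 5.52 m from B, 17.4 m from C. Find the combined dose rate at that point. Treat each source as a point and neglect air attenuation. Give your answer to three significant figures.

By superposition, sum each source's inverse-square contribution:
A: 36.6 × (2.10/12.4)² = 1.050 mSv/h
B: 709 × (1.24/5.52)² = 35.78 mSv/h
C: 548 × (1.70/17.4)² = 5.231 mSv/h
Total = 1.050 + 35.78 + 5.231 = 42.06 mSv/h.

42.1 mSv/h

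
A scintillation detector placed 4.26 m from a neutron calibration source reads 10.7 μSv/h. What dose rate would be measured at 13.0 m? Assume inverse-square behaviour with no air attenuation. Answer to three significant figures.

1.15 μSv/h

By the inverse-square law, scaling from 4.26 m to 13.0 m:
(4.26/13.0)² = 0.1074, so 10.7 × 0.1074 = 1.149 μSv/h.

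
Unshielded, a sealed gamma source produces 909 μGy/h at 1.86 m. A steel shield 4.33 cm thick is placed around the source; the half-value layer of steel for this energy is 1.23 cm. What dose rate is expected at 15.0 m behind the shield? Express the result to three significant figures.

1.22 μGy/h

Distance alone: 909 × (1.86/15.0)² = 909 × 0.01538 = 13.98 μGy/h.
Shield: 4.33/1.23 = 3.520 half-value layers → attenuation 2^(−3.520) = 0.08717.
Combined: 13.98 × 0.08717 = 1.219 μGy/h.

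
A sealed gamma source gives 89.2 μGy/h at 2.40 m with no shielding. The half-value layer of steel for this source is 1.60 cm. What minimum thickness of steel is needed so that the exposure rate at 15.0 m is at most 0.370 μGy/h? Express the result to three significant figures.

4.20 cm

At 15.0 m, distance alone gives 89.2 × (2.40/15.0)² = 89.2 × 0.02560 = 2.284 μGy/h.
Further attenuation needed: 2.284/0.370 = 6.173.
n = log₂(6.173) = 2.626 half-value layers.
Thickness = 2.626 × 1.60 cm = 4.202 cm.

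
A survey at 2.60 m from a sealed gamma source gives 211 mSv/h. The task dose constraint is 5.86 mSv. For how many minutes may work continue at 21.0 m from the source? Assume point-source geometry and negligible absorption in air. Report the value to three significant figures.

By the inverse-square law, rate at 21.0 m:
(2.60/21.0)² = 0.01533, so 211 × 0.01533 = 3.235 mSv/h.
Stay time = 5.86 mSv ÷ 3.235 mSv/h = 1.811 h = 108.7 min.

109 min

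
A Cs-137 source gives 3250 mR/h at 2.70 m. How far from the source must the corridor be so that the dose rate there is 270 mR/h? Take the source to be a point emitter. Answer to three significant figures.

9.37 m

Intensity scales as (d₁/d₂)², so d₂ = d₁·√(I₁/I₂).
I₁/I₂ = 3250/270 = 12.04, so d₂ = 2.70 × √12.04 = 9.369 m.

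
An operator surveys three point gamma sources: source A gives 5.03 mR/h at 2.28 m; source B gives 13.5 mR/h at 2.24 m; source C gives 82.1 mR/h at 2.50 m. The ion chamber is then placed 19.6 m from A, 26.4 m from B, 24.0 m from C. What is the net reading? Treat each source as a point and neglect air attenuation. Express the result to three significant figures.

1.06 mR/h

Each source contributes Iᵢ·(dᵢ/rᵢ)²; contributions add.
A: 5.03 × (2.28/19.6)² = 0.06807 mR/h
B: 13.5 × (2.24/26.4)² = 0.09719 mR/h
C: 82.1 × (2.50/24.0)² = 0.8908 mR/h
Total = 0.06807 + 0.09719 + 0.8908 = 1.056 mR/h.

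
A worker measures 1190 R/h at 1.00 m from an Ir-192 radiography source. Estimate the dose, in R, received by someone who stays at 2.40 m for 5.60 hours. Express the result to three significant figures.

By the inverse-square law, rate at 2.40 m:
1190 × (1.00/2.40)² = 1190 × 0.1736 = 206.6 R/h.
Dose = rate × time = 206.6 R/h × 5.600 h = 1157 R.

1160 R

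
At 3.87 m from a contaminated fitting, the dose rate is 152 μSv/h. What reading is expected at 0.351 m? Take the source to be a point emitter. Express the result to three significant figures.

Using I₁d₁² = I₂d₂², the rate at 0.351 m is
152 × (3.87/0.351)² = 152 × 121.6 = 18480 μSv/h.

18500 μSv/h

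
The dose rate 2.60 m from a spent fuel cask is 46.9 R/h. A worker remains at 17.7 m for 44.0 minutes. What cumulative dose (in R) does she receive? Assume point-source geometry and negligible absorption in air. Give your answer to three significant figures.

0.742 R

Since intensity falls as 1/r², rate at 17.7 m:
46.9 × (2.60/17.7)² = 46.9 × 0.02158 = 1.012 R/h.
Dose = rate × time = 1.012 R/h × 0.7333 h = 0.7421 R.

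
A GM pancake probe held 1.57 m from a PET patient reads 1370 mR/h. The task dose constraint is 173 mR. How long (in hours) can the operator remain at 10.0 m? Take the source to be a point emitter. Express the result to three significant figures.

Intensity scales as (d₁/d₂)², so rate at 10.0 m:
1370 × (1.57/10.0)² = 1370 × 0.02465 = 33.77 mR/h.
Stay time = 173 mR ÷ 33.77 mR/h = 5.123 h.

5.12 h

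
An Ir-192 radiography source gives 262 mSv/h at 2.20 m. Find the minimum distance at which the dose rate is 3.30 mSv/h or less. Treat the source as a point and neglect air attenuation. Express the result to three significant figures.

19.6 m

By the inverse-square law, d₂ = d₁·√(I₁/I₂).
I₁/I₂ = 262/3.30 = 79.39, so d₂ = 2.20 × √79.39 = 19.60 m.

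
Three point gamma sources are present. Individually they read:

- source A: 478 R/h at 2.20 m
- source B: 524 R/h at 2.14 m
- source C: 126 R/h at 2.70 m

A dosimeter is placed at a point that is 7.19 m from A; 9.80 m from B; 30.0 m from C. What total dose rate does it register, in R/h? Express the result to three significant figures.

By superposition, sum each source's inverse-square contribution:
A: 478 × (2.20/7.19)² = 44.75 R/h
B: 524 × (2.14/9.80)² = 24.99 R/h
C: 126 × (2.70/30.0)² = 1.021 R/h
Total = 44.75 + 24.99 + 1.021 = 70.76 R/h.

70.8 R/h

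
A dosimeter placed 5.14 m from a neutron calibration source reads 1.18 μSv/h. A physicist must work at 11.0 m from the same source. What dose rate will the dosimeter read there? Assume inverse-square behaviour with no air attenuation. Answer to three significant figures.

Since intensity falls as 1/r², scaling from 5.14 m to 11.0 m:
1.18 × (5.14/11.0)² = 1.18 × 0.2183 = 0.2576 μSv/h.

0.258 μSv/h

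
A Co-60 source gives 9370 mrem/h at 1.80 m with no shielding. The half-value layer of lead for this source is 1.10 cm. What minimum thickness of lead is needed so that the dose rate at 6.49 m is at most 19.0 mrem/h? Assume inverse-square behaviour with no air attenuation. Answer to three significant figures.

At 6.49 m, distance alone gives (1.80/6.49)² = 0.07692, so 9370 × 0.07692 = 720.7 mrem/h.
Further attenuation needed: 720.7/19.0 = 37.93.
n = log₂(37.93) = 5.245 half-value layers.
Thickness = 5.245 × 1.10 cm = 5.770 cm.

5.77 cm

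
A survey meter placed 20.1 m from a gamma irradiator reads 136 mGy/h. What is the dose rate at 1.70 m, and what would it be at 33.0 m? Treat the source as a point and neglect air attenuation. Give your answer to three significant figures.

19000 mGy/h; 50.5 mGy/h

Intensity scales as (d₁/d₂)², so
At 1.70 m: 136 × (20.1/1.70)² = 136 × 139.8 = 19010 mGy/h
At 33.0 m: 19010 × (1.70/33.0)² = 19010 × 0.002654 = 50.45 mGy/h.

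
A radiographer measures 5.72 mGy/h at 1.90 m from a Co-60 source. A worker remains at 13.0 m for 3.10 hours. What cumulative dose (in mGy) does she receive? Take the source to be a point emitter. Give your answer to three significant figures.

0.379 mGy

Intensity scales as (d₁/d₂)², so rate at 13.0 m:
(1.90/13.0)² = 0.02136, so 5.72 × 0.02136 = 0.1222 mGy/h.
Dose = rate × time = 0.1222 mGy/h × 3.100 h = 0.3788 mGy.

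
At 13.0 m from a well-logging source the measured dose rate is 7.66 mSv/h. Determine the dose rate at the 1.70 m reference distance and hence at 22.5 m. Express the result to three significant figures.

448 mSv/h; 2.56 mSv/h

Applying the 1/r² law,
At 1.70 m: 7.66 × (13.0/1.70)² = 7.66 × 58.48 = 448.0 mSv/h
At 22.5 m: 448.0 × (1.70/22.5)² = 448.0 × 0.005709 = 2.558 mSv/h.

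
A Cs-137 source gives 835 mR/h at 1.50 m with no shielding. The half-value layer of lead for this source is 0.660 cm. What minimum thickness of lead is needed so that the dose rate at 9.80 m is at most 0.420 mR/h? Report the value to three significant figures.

At 9.80 m, distance alone gives (1.50/9.80)² = 0.02343, so 835 × 0.02343 = 19.56 mR/h.
Further attenuation needed: 19.56/0.420 = 46.57.
n = log₂(46.57) = 5.541 half-value layers.
Thickness = 5.541 × 0.660 cm = 3.657 cm.

3.66 cm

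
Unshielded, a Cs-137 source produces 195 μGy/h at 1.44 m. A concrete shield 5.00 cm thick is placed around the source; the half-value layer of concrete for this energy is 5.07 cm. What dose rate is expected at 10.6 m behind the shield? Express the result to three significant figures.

Distance alone: 195 × (1.44/10.6)² = 195 × 0.01845 = 3.598 μGy/h.
Shield: 5.00/5.07 = 0.9862 half-value layers → attenuation 2^(−0.9862) = 0.5048.
Combined: 3.598 × 0.5048 = 1.816 μGy/h.

1.82 μGy/h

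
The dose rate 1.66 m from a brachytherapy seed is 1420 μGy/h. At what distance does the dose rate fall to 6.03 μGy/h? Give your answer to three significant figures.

Since intensity falls as 1/r², d₂ = d₁·√(I₁/I₂).
I₁/I₂ = 1420/6.03 = 235.5, so d₂ = 1.66 × √235.5 = 25.47 m.

25.5 m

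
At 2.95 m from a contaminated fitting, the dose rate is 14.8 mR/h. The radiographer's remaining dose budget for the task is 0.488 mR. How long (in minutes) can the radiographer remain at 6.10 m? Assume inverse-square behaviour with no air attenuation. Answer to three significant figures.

8.46 min

By the inverse-square law, rate at 6.10 m:
(2.95/6.10)² = 0.2339, so 14.8 × 0.2339 = 3.462 mR/h.
Stay time = 0.488 mR ÷ 3.462 mR/h = 0.1410 h = 8.460 min.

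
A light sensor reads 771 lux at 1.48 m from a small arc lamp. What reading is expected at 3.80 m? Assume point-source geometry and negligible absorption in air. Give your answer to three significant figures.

Using I₁d₁² = I₂d₂², the rate at 3.80 m is
(1.48/3.80)² = 0.1517, so 771 × 0.1517 = 117.0 lux.

117 lux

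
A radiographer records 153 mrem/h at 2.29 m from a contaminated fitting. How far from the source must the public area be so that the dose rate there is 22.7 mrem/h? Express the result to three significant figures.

Using I₁d₁² = I₂d₂², d₂ = d₁·√(I₁/I₂).
I₁/I₂ = 153/22.7 = 6.740, so d₂ = 2.29 × √6.740 = 5.945 m.

5.95 m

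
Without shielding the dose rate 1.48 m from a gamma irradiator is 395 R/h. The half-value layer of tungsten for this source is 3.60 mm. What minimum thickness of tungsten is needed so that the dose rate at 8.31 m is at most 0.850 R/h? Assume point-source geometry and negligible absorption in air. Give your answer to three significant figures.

At 8.31 m, distance alone gives 395 × (1.48/8.31)² = 395 × 0.03172 = 12.53 R/h.
Further attenuation needed: 12.53/0.850 = 14.74.
n = log₂(14.74) = 3.882 half-value layers.
Thickness = 3.882 × 3.60 mm = 13.98 mm.

14.0 mm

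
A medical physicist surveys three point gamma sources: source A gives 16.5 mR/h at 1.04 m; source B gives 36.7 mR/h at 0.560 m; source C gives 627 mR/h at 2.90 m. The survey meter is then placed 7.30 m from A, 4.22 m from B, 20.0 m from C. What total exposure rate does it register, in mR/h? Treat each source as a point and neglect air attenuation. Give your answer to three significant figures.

14.2 mR/h

Each source contributes Iᵢ·(dᵢ/rᵢ)²; contributions add.
A: 16.5 × (1.04/7.30)² = 0.3349 mR/h
B: 36.7 × (0.560/4.22)² = 0.6463 mR/h
C: 627 × (2.90/20.0)² = 13.18 mR/h
Total = 0.3349 + 0.6463 + 13.18 = 14.16 mR/h.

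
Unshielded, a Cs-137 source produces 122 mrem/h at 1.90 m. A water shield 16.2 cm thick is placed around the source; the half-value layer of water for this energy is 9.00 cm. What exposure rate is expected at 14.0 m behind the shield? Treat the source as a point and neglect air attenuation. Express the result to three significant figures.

0.645 mrem/h

Distance alone: 122 × (1.90/14.0)² = 122 × 0.01842 = 2.247 mrem/h.
Shield: 16.2/9.00 = 1.800 half-value layers → attenuation 2^(−1.800) = 0.2872.
Combined: 2.247 × 0.2872 = 0.6453 mrem/h.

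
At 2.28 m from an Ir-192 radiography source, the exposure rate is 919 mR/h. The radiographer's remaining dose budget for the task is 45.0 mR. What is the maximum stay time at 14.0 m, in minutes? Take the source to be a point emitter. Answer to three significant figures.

111 min

Using I₁d₁² = I₂d₂², rate at 14.0 m:
(2.28/14.0)² = 0.02652, so 919 × 0.02652 = 24.37 mR/h.
Stay time = 45.0 mR ÷ 24.37 mR/h = 1.847 h = 110.8 min.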